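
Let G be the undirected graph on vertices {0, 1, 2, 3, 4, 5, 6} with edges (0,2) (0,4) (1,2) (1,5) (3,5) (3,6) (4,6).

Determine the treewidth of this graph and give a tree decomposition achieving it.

Treewidth 2.
Bags: B1 = {0, 1, 2}  B2 = {0, 1, 5}  B3 = {0, 3, 5}  B4 = {0, 3, 6}  B5 = {0, 4, 6}
Tree: B1–B2, B2–B3, B3–B4, B4–B5

The largest bag has 3 vertices, giving width 2; this decomposition certifies tw(G) ≤ 2. Since 0–2–1–5–3–6–4–0 is a cycle in G, G is not acyclic. Forests are exactly the graphs of treewidth ≤ 1, so tw(G) ≥ 2. Therefore the treewidth is 2.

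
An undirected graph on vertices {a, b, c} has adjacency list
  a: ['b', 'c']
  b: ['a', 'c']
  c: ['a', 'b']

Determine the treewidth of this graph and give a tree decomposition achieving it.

Treewidth 2.
Bags: B1 = {a, b, c}
Tree: (single bag)

With just one bag of size 3, the width is 3 − 1 = 2, so tw(G) ≤ 2. For the lower bound, the 3 vertices {a, b, c} are pairwise adjacent, and any tree decomposition puts a clique entirely inside one bag — forcing width ≥ 2. Therefore the treewidth is 2.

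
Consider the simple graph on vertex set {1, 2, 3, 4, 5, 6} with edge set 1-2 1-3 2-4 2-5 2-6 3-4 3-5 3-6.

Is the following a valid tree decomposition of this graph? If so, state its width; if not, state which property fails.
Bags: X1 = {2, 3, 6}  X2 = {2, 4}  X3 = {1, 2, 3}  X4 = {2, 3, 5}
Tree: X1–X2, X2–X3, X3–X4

A tree decomposition must satisfy three properties: every vertex lies in some bag; for every edge, both endpoints lie together in some bag; and for every vertex, the bags containing it form a connected subtree. Here edge (3,4) lies in no bag, so the decomposition is invalid.

No — edge (3,4) lies in no bag.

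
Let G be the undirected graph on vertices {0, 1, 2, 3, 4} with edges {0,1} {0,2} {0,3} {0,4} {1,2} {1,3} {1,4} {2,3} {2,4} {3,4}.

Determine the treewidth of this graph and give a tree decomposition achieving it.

Treewidth 4.
Bags: B1 = {0, 1, 2, 3, 4}
Tree: (single bag)

With just one bag of size 5, the width is 5 − 1 = 4, so tw(G) ≤ 4. For the lower bound, the 5 vertices {0, 1, 2, 3, 4} are pairwise adjacent, and any tree decomposition puts a clique entirely inside one bag — forcing width ≥ 4. The upper and lower bounds meet at 4, so that is the treewidth.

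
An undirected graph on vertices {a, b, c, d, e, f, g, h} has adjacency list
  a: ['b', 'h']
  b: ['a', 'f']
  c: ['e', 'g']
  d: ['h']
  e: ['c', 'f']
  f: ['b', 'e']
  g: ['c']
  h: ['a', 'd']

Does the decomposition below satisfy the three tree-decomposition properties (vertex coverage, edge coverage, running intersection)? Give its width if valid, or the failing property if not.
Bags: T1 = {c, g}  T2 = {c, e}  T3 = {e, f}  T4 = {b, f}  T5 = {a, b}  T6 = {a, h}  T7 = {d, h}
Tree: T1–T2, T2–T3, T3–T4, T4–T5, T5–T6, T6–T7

Every vertex of G appears in some bag (union = {a, b, c, d, e, f, g, h}); every edge is covered by a bag; and for each vertex v the set of bags containing v is connected in the bag tree. The decomposition is therefore valid. The largest bag has 2 vertices, so the width is 1.

Yes; width 1.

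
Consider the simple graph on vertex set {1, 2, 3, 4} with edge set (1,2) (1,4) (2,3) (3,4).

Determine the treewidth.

2

A width-2 tree decomposition is:
Bags: B1 = {1, 2, 3}  B2 = {1, 3, 4}
Tree: B1–B2
Every bag has size at most 3, so the width is 3 − 1 = 2 and tw(G) ≤ 2. The edges 3–2–1–4–3 form a cycle, so G is not a tree and its treewidth is at least 2. Hence tw(G) = 2 exactly.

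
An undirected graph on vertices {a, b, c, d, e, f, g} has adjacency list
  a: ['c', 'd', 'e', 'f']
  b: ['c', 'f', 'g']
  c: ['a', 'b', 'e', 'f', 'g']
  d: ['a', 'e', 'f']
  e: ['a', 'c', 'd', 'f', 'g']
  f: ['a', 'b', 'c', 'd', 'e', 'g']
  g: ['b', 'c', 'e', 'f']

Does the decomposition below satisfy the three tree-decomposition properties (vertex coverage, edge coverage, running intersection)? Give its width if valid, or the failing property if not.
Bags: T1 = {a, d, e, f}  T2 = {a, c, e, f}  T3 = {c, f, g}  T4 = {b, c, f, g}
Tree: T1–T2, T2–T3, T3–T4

A tree decomposition must satisfy three properties: every vertex lies in some bag; for every edge, both endpoints lie together in some bag; and for every vertex, the bags containing it form a connected subtree. Here edge (e,g) lies in no bag, so the decomposition is invalid.

No — edge (e,g) lies in no bag.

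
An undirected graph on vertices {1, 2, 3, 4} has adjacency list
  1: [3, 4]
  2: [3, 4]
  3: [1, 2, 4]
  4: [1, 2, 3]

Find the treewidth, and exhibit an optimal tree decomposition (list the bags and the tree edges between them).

Each bag holds 3 vertices, so the decomposition has width 2, which upper-bounds the treewidth. Conversely, {1, 3, 4} is a clique of size 3, and the vertices of any clique must share a bag in every tree decomposition; so some bag has ≥ 3 vertices and tw(G) ≥ 2. The upper and lower bounds meet at 2, so that is the treewidth.

Treewidth 2.
Bags: B1 = {2, 3, 4}  B2 = {1, 3, 4}
Tree: B1–B2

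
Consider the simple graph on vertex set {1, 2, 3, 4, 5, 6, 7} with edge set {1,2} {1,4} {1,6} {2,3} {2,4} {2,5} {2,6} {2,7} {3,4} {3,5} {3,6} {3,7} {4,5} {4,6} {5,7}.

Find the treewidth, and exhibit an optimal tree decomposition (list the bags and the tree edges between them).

The largest bag has 4 vertices, giving width 3; this decomposition certifies tw(G) ≤ 3. Conversely, {1, 2, 4, 6} is a clique of size 4, and the vertices of any clique must share a bag in every tree decomposition; so some bag has ≥ 4 vertices and tw(G) ≥ 3. Hence tw(G) = 3 exactly.

Treewidth 3.
Bags: B1 = {2, 3, 4, 5}  B2 = {2, 3, 5, 7}  B3 = {2, 3, 4, 6}  B4 = {1, 2, 4, 6}
Tree: B1–B2, B1–B3, B3–B4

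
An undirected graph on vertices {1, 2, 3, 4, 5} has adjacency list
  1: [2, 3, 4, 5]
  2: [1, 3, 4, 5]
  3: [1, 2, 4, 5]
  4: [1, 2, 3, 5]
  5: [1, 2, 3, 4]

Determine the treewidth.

4

A width-4 tree decomposition is:
Bags: B1 = {1, 2, 3, 4, 5}
Tree: (single bag)
A single bag containing all 5 vertices is trivially a valid decomposition of width 4. For the lower bound, the 5 vertices {1, 2, 3, 4, 5} are pairwise adjacent, and any tree decomposition puts a clique entirely inside one bag — forcing width ≥ 4. Combining the bounds, tw(G) = 4.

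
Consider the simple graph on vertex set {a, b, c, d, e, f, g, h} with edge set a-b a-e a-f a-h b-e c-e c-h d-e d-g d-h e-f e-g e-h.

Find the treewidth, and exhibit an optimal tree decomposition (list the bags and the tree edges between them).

Treewidth 2.
One such decomposition:
Bags: B1 = {d, e, h}  B2 = {a, e, h}  B3 = {a, e, f}  B4 = {a, b, e}  B5 = {d, e, g}  B6 = {c, e, h}
Tree: B1–B2, B2–B3, B2–B4, B1–B5, B2–B6

The largest bag has 3 vertices, giving width 2; this decomposition certifies tw(G) ≤ 2. On the other hand G contains the 3-clique {d, e, g}. A clique must lie in a single bag of any decomposition, so no decomposition can have width below 2. Hence tw(G) = 2 exactly.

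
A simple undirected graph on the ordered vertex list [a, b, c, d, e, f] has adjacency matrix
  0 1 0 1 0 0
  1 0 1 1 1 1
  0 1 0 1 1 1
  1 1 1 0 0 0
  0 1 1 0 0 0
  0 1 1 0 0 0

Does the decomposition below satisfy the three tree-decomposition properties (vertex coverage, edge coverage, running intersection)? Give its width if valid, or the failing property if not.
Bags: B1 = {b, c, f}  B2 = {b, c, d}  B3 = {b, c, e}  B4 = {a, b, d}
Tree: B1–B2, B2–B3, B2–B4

Yes; width 2.

Vertex coverage: the bags together contain {a, b, c, d, e, f}, the full vertex set. Edge coverage: each edge of G has both endpoints in at least one bag. Running intersection: for every vertex, the bags containing it form a connected subtree. All three properties hold, so this is a valid tree decomposition of width max|bag| − 1 = 2, and hence tw(G) ≤ 2.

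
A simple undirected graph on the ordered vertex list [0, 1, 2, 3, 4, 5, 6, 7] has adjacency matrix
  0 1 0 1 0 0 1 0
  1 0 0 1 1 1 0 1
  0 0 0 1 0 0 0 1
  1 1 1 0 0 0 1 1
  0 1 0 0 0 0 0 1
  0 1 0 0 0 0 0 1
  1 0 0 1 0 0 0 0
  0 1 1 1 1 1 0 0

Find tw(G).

2

A width-2 tree decomposition is:
Bags: B1 = {1, 3, 7}  B2 = {0, 1, 3}  B3 = {1, 5, 7}  B4 = {2, 3, 7}  B5 = {0, 3, 6}  B6 = {1, 4, 7}
Tree: B1–B2, B1–B3, B1–B4, B2–B5, B1–B6
Each bag holds 3 vertices, so the decomposition has width 2, which upper-bounds the treewidth. On the other hand G contains the 3-clique {0, 1, 3}. A clique must lie in a single bag of any decomposition, so no decomposition can have width below 2. The upper and lower bounds meet at 2, so that is the treewidth.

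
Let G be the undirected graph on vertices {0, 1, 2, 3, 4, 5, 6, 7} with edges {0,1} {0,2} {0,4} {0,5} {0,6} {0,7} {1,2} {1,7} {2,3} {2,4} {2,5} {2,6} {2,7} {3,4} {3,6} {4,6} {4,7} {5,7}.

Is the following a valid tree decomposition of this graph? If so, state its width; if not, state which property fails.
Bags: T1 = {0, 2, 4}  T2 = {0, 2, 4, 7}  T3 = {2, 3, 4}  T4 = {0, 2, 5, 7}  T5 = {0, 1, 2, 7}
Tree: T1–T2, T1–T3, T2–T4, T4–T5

A tree decomposition must satisfy three properties: every vertex lies in some bag; for every edge, both endpoints lie together in some bag; and for every vertex, the bags containing it form a connected subtree. Here vertex 6 appears in no bag, so the decomposition is invalid.

No — vertex 6 appears in no bag.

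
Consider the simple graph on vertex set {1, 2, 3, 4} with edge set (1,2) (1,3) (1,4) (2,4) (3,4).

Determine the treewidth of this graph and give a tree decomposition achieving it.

Every bag has size at most 3, so the width is 3 − 1 = 2 and tw(G) ≤ 2. Conversely, {1, 2, 4} is a clique of size 3, and the vertices of any clique must share a bag in every tree decomposition; so some bag has ≥ 3 vertices and tw(G) ≥ 2. Hence tw(G) = 2 exactly.

Treewidth 2.
One such decomposition:
Bags: B1 = {1, 2, 4}  B2 = {1, 3, 4}
Tree: B1–B2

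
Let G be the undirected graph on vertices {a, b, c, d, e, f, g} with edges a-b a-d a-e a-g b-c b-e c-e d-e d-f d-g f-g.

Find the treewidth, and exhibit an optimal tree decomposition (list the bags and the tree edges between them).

Treewidth 2.
One such decomposition:
Bags: B1 = {d, f, g}  B2 = {a, d, g}  B3 = {a, d, e}  B4 = {a, b, e}  B5 = {b, c, e}
Tree: B1–B2, B2–B3, B3–B4, B4–B5

The largest bag has 3 vertices, giving width 2; this decomposition certifies tw(G) ≤ 2. For the lower bound, the 3 vertices {d, f, g} are pairwise adjacent, and any tree decomposition puts a clique entirely inside one bag — forcing width ≥ 2. Combining the bounds, tw(G) = 2.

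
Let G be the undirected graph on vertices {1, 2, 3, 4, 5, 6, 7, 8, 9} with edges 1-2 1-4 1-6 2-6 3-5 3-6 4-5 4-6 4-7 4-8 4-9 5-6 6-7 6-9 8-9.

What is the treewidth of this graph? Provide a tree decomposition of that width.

The largest bag has 3 vertices, giving width 2; this decomposition certifies tw(G) ≤ 2. On the other hand G contains the 3-clique {4, 8, 9}. A clique must lie in a single bag of any decomposition, so no decomposition can have width below 2. Hence tw(G) = 2 exactly.

Treewidth 2.
One such decomposition:
Bags: B1 = {4, 5, 6}  B2 = {4, 6, 9}  B3 = {1, 4, 6}  B4 = {4, 6, 7}  B5 = {4, 8, 9}  B6 = {1, 2, 6}  B7 = {3, 5, 6}
Tree: B1–B2, B1–B3, B3–B4, B2–B5, B3–B6, B1–B7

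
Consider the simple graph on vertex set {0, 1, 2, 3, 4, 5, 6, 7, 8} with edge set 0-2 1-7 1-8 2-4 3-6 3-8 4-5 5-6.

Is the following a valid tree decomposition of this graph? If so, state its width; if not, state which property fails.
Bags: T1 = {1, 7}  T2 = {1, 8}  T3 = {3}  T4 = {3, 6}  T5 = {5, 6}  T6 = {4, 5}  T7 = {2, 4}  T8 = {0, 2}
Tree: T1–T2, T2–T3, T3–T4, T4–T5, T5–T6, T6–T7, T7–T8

No — edge (8,3) lies in no bag.

A tree decomposition must satisfy three properties: every vertex lies in some bag; for every edge, both endpoints lie together in some bag; and for every vertex, the bags containing it form a connected subtree. Here edge (8,3) lies in no bag, so the decomposition is invalid.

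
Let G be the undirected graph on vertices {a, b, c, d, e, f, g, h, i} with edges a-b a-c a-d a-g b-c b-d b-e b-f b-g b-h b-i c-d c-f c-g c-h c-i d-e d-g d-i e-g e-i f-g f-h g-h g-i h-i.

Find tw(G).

4

A width-4 tree decomposition is:
Bags: B1 = {b, c, g, h, i}  B2 = {b, c, d, g, i}  B3 = {b, d, e, g, i}  B4 = {a, b, c, d, g}  B5 = {b, c, f, g, h}
Tree: B1–B2, B2–B3, B2–B4, B1–B5
The largest bag has 5 vertices, giving width 4; this decomposition certifies tw(G) ≤ 4. For the lower bound, the 5 vertices {b, d, e, g, i} are pairwise adjacent, and any tree decomposition puts a clique entirely inside one bag — forcing width ≥ 4. Combining the bounds, tw(G) = 4.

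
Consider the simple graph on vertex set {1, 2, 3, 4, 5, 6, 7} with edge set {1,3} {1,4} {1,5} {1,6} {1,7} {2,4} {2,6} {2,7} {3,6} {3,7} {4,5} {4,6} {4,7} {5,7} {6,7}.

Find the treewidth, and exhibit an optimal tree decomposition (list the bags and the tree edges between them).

Treewidth 3.
Bags: B1 = {1, 4, 6, 7}  B2 = {2, 4, 6, 7}  B3 = {1, 4, 5, 7}  B4 = {1, 3, 6, 7}
Tree: B1–B2, B1–B3, B1–B4

The largest bag has 4 vertices, giving width 3; this decomposition certifies tw(G) ≤ 3. Conversely, {1, 3, 6, 7} is a clique of size 4, and the vertices of any clique must share a bag in every tree decomposition; so some bag has ≥ 4 vertices and tw(G) ≥ 3. Combining the bounds, tw(G) = 3.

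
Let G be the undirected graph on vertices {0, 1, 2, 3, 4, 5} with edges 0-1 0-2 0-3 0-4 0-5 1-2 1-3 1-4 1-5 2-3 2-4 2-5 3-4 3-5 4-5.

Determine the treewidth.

5

A width-5 tree decomposition is:
Bags: B1 = {0, 1, 2, 3, 4, 5}
Tree: (single bag)
With just one bag of size 6, the width is 6 − 1 = 5, so tw(G) ≤ 5. For the lower bound, the 6 vertices {0, 1, 2, 3, 4, 5} are pairwise adjacent, and any tree decomposition puts a clique entirely inside one bag — forcing width ≥ 5. Hence tw(G) = 5 exactly.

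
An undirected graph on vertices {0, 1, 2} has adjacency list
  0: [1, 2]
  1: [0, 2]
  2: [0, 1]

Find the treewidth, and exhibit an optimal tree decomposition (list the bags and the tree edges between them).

With just one bag of size 3, the width is 3 − 1 = 2, so tw(G) ≤ 2. For the lower bound, the 3 vertices {0, 1, 2} are pairwise adjacent, and any tree decomposition puts a clique entirely inside one bag — forcing width ≥ 2. Combining the bounds, tw(G) = 2.

Treewidth 2.
One optimal decomposition is:
Bags: B1 = {0, 1, 2}
Tree: (single bag)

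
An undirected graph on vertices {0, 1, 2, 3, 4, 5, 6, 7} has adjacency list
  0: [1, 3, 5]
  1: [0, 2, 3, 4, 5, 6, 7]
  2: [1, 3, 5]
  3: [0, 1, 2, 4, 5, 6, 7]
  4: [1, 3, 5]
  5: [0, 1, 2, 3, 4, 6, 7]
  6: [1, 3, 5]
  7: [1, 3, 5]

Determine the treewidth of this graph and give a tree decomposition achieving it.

Treewidth 3.
One optimal decomposition is:
Bags: B1 = {1, 3, 4, 5}  B2 = {0, 1, 3, 5}  B3 = {1, 3, 5, 7}  B4 = {1, 3, 5, 6}  B5 = {1, 2, 3, 5}
Tree: B1–B2, B2–B3, B2–B4, B4–B5

Each bag holds 4 vertices, so the decomposition has width 3, which upper-bounds the treewidth. On the other hand G contains the 4-clique {0, 1, 3, 5}. A clique must lie in a single bag of any decomposition, so no decomposition can have width below 3. Combining the bounds, tw(G) = 3.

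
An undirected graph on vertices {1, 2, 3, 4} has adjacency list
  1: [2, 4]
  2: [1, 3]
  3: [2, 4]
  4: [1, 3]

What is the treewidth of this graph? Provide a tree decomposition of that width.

Treewidth 2.
Bags: B1 = {1, 3, 4}  B2 = {1, 2, 3}
Tree: B1–B2

Every bag has size at most 3, so the width is 3 − 1 = 2 and tw(G) ≤ 2. The edges 3–4–1–2–3 form a cycle, so G is not a tree and its treewidth is at least 2. Combining the bounds, tw(G) = 2.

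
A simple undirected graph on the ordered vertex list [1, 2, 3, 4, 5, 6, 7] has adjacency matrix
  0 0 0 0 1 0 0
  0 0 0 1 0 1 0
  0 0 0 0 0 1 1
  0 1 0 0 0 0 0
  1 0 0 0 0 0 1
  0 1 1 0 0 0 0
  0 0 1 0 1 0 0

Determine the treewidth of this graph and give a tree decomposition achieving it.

Treewidth 1.
Bags: B1 = {2, 4}  B2 = {2, 6}  B3 = {3, 6}  B4 = {3, 7}  B5 = {5, 7}  B6 = {1, 5}
Tree: B1–B2, B2–B3, B3–B4, B4–B5, B5–B6

Every bag has size at most 2, so the width is 2 − 1 = 1 and tw(G) ≤ 1. Since G has at least one edge (e.g. 4–2), it is not an edgeless graph, so tw(G) ≥ 1. Hence tw(G) = 1 exactly.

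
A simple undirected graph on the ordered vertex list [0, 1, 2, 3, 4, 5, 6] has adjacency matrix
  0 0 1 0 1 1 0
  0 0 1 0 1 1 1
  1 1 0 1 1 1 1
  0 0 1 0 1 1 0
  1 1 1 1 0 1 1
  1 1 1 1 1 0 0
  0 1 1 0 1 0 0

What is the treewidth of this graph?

A width-3 tree decomposition is:
Bags: B1 = {1, 2, 4, 5}  B2 = {2, 3, 4, 5}  B3 = {1, 2, 4, 6}  B4 = {0, 2, 4, 5}
Tree: B1–B2, B1–B3, B2–B4
The largest bag has 4 vertices, giving width 3; this decomposition certifies tw(G) ≤ 3. For the lower bound, the 4 vertices {0, 2, 4, 5} are pairwise adjacent, and any tree decomposition puts a clique entirely inside one bag — forcing width ≥ 3. Combining the bounds, tw(G) = 3.

3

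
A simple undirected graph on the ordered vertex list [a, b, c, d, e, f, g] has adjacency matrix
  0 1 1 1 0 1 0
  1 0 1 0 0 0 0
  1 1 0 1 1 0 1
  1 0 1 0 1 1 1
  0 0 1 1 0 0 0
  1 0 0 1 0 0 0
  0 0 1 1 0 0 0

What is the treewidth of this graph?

2

A width-2 tree decomposition is:
Bags: B1 = {c, d, e}  B2 = {c, d, g}  B3 = {a, c, d}  B4 = {a, b, c}  B5 = {a, d, f}
Tree: B1–B2, B2–B3, B3–B4, B3–B5
Each bag holds 3 vertices, so the decomposition has width 2, which upper-bounds the treewidth. For the lower bound, the 3 vertices {c, d, g} are pairwise adjacent, and any tree decomposition puts a clique entirely inside one bag — forcing width ≥ 2. Hence tw(G) = 2 exactly.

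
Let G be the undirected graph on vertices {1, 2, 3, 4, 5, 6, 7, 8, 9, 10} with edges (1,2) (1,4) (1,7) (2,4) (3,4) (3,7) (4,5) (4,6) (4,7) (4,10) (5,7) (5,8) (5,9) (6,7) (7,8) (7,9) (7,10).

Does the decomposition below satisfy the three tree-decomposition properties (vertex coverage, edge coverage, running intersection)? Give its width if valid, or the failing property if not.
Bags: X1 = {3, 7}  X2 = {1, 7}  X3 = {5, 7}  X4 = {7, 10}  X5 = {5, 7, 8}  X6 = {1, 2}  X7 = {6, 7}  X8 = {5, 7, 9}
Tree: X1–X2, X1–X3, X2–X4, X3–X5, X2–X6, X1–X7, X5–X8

A tree decomposition must satisfy three properties: every vertex lies in some bag; for every edge, both endpoints lie together in some bag; and for every vertex, the bags containing it form a connected subtree. Here vertex 4 appears in no bag, so the decomposition is invalid.

No — vertex 4 appears in no bag.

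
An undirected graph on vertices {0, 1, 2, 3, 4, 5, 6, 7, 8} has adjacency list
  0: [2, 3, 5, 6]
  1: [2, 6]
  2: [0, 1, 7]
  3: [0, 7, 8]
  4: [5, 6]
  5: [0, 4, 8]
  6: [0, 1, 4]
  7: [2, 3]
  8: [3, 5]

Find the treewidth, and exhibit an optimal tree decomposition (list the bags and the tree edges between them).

Treewidth 3.
One optimal decomposition is:
Bags: B1 = {1, 2, 3, 7}  B2 = {0, 1, 2, 3}  B3 = {0, 1, 3, 6}  B4 = {0, 3, 6, 8}  B5 = {0, 5, 6, 8}  B6 = {4, 5, 6, 8}
Tree: B1–B2, B2–B3, B3–B4, B4–B5, B5–B6

Each bag holds 4 vertices, so the decomposition has width 3, which upper-bounds the treewidth. For the lower bound: the 4 vertex sets {1,2,7}, {3}, {0}, {4,5,6,8} are disjoint, each induces a connected subgraph, and every pair is joined by at least one edge of G. Contracting each set to a single vertex therefore yields K_{4} as a minor, and since treewidth is minor-monotone, tw(G) ≥ tw(K_{4}) = 3. Combining the bounds, tw(G) = 3.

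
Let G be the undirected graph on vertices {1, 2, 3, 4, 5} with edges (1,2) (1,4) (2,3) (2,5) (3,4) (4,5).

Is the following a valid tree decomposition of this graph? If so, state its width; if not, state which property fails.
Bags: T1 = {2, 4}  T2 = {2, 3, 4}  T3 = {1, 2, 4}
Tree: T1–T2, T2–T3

No — vertex 5 appears in no bag.

A tree decomposition must satisfy three properties: every vertex lies in some bag; for every edge, both endpoints lie together in some bag; and for every vertex, the bags containing it form a connected subtree. Here vertex 5 appears in no bag, so the decomposition is invalid.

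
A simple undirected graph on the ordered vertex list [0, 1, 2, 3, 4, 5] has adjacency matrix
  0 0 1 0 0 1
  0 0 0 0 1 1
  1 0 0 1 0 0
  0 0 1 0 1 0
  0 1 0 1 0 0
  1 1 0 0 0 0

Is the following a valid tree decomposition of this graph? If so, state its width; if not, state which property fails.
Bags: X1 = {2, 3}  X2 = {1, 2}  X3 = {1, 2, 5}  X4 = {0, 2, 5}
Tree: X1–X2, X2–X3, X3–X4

A tree decomposition must satisfy three properties: every vertex lies in some bag; for every edge, both endpoints lie together in some bag; and for every vertex, the bags containing it form a connected subtree. Here vertex 4 appears in no bag, so the decomposition is invalid.

No — vertex 4 appears in no bag.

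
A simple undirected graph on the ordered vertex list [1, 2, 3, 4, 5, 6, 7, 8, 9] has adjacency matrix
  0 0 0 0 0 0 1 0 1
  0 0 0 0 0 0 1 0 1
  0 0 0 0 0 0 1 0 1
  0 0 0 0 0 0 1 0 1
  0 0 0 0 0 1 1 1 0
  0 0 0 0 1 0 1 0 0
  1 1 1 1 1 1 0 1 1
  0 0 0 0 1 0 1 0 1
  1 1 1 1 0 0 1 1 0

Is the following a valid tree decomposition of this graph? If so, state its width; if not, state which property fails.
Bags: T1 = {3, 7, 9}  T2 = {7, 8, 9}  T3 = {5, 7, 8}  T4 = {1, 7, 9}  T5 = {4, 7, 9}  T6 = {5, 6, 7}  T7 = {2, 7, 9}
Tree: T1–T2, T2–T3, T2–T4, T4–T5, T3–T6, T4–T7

Yes; width 2.

Vertex coverage: the bags together contain {1, 2, 3, 4, 5, 6, 7, 8, 9}, the full vertex set. Edge coverage: each edge of G has both endpoints in at least one bag. Running intersection: for every vertex, the bags containing it form a connected subtree. All three properties hold, so this is a valid tree decomposition of width max|bag| − 1 = 2, and hence tw(G) ≤ 2.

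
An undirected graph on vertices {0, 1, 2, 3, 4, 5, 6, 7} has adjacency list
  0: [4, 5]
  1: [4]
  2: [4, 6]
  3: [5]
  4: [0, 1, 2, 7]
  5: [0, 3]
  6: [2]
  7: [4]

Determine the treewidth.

A width-1 tree decomposition is:
Bags: B1 = {4, 7}  B2 = {0, 4}  B3 = {2, 4}  B4 = {2, 6}  B5 = {0, 5}  B6 = {1, 4}  B7 = {3, 5}
Tree: B1–B2, B1–B3, B3–B4, B2–B5, B2–B6, B5–B7
Every bag has size at most 2, so the width is 2 − 1 = 1 and tw(G) ≤ 1. Since G has at least one edge (e.g. 4–7), it is not an edgeless graph, so tw(G) ≥ 1. Therefore the treewidth is 1.

1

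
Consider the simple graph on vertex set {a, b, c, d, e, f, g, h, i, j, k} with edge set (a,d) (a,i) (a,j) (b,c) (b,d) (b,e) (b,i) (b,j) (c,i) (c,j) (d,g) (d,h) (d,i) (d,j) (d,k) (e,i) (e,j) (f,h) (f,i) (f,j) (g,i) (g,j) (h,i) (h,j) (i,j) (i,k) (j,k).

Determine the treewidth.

A width-3 tree decomposition is:
Bags: B1 = {d, i, j, k}  B2 = {b, d, i, j}  B3 = {d, h, i, j}  B4 = {b, c, i, j}  B5 = {b, e, i, j}  B6 = {d, g, i, j}  B7 = {f, h, i, j}  B8 = {a, d, i, j}
Tree: B1–B2, B1–B3, B2–B4, B2–B5, B3–B6, B3–B7, B2–B8
The largest bag has 4 vertices, giving width 3; this decomposition certifies tw(G) ≤ 3. Conversely, {d, g, i, j} is a clique of size 4, and the vertices of any clique must share a bag in every tree decomposition; so some bag has ≥ 4 vertices and tw(G) ≥ 3. Hence tw(G) = 3 exactly.

3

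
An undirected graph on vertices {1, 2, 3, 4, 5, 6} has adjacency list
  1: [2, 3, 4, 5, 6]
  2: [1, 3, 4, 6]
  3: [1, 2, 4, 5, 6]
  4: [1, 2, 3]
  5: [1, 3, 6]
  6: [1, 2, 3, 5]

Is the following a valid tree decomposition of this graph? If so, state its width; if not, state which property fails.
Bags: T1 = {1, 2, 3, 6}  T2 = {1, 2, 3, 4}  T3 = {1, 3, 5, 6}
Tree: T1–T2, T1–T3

Yes; width 3.

Checking the three conditions: (i) the bags cover all of {1, 2, 3, 4, 5, 6}; (ii) for each edge, some bag contains both endpoints; (iii) the bags containing any fixed vertex form a subtree. All hold, so the decomposition is valid with width 4 − 1 = 3.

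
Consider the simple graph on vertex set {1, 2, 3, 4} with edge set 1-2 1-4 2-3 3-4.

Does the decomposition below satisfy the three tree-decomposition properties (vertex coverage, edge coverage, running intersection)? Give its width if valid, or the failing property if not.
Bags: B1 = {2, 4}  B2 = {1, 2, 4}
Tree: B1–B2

No — vertex 3 appears in no bag.

A tree decomposition must satisfy three properties: every vertex lies in some bag; for every edge, both endpoints lie together in some bag; and for every vertex, the bags containing it form a connected subtree. Here vertex 3 appears in no bag, so the decomposition is invalid.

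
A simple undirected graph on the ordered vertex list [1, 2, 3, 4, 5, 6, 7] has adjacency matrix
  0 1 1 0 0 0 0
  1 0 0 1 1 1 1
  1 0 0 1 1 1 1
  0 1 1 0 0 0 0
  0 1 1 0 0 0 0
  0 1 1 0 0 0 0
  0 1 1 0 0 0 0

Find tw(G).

2

A width-2 tree decomposition is:
Bags: B1 = {2, 3, 4}  B2 = {2, 3, 5}  B3 = {2, 3, 6}  B4 = {2, 3, 7}  B5 = {1, 2, 3}
Tree: B1–B2, B2–B3, B3–B4, B4–B5
Each bag holds 3 vertices, so the decomposition has width 2, which upper-bounds the treewidth. The edges 3–4–2–5–3 form a cycle, so G is not a tree and its treewidth is at least 2. Combining the bounds, tw(G) = 2.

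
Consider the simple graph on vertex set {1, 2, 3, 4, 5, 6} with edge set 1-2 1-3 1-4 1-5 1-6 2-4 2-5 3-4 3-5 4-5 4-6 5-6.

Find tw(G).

3

A width-3 tree decomposition is:
Bags: B1 = {1, 2, 4, 5}  B2 = {1, 4, 5, 6}  B3 = {1, 3, 4, 5}
Tree: B1–B2, B2–B3
Each bag holds 4 vertices, so the decomposition has width 3, which upper-bounds the treewidth. Conversely, {1, 2, 4, 5} is a clique of size 4, and the vertices of any clique must share a bag in every tree decomposition; so some bag has ≥ 4 vertices and tw(G) ≥ 3. Hence tw(G) = 3 exactly.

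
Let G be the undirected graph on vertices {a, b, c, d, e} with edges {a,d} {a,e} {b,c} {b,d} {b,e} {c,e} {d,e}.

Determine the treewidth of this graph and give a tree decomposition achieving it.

The largest bag has 3 vertices, giving width 2; this decomposition certifies tw(G) ≤ 2. On the other hand G contains the 3-clique {a, d, e}. A clique must lie in a single bag of any decomposition, so no decomposition can have width below 2. Therefore the treewidth is 2.

Treewidth 2.
One such decomposition:
Bags: B1 = {b, d, e}  B2 = {b, c, e}  B3 = {a, d, e}
Tree: B1–B2, B1–B3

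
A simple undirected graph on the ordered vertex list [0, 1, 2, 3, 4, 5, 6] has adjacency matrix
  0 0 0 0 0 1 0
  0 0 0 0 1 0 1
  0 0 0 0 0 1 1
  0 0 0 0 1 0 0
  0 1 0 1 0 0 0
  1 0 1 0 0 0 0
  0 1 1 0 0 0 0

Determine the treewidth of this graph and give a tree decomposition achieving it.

Each bag holds 2 vertices, so the decomposition has width 1, which upper-bounds the treewidth. Any graph with an edge has treewidth ≥ 1, and G has the edge 0–5. The upper and lower bounds meet at 1, so that is the treewidth.

Treewidth 1.
One optimal decomposition is:
Bags: B1 = {0, 5}  B2 = {2, 5}  B3 = {2, 6}  B4 = {1, 6}  B5 = {1, 4}  B6 = {3, 4}
Tree: B1–B2, B2–B3, B3–B4, B4–B5, B5–B6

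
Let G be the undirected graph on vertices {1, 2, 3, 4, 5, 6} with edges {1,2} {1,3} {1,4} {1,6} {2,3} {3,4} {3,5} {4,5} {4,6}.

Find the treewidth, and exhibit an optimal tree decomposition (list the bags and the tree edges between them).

Each bag holds 3 vertices, so the decomposition has width 2, which upper-bounds the treewidth. Conversely, {1, 2, 3} is a clique of size 3, and the vertices of any clique must share a bag in every tree decomposition; so some bag has ≥ 3 vertices and tw(G) ≥ 2. Therefore the treewidth is 2.

Treewidth 2.
One optimal decomposition is:
Bags: B1 = {1, 2, 3}  B2 = {1, 3, 4}  B3 = {3, 4, 5}  B4 = {1, 4, 6}
Tree: B1–B2, B2–B3, B2–B4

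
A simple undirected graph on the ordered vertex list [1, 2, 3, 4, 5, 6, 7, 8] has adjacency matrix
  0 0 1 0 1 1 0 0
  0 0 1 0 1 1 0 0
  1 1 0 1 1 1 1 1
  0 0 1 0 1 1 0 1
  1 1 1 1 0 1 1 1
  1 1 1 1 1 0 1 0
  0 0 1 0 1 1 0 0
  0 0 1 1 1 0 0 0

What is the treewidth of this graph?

A width-3 tree decomposition is:
Bags: B1 = {3, 4, 5, 6}  B2 = {3, 4, 5, 8}  B3 = {1, 3, 5, 6}  B4 = {3, 5, 6, 7}  B5 = {2, 3, 5, 6}
Tree: B1–B2, B1–B3, B1–B4, B4–B5
The largest bag has 4 vertices, giving width 3; this decomposition certifies tw(G) ≤ 3. On the other hand G contains the 4-clique {3, 4, 5, 8}. A clique must lie in a single bag of any decomposition, so no decomposition can have width below 3. Hence tw(G) = 3 exactly.

3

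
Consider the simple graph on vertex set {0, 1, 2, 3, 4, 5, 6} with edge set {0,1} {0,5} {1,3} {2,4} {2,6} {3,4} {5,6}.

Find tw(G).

A width-2 tree decomposition is:
Bags: B1 = {2, 5, 6}  B2 = {2, 4, 5}  B3 = {3, 4, 5}  B4 = {1, 3, 5}  B5 = {0, 1, 5}
Tree: B1–B2, B2–B3, B3–B4, B4–B5
The largest bag has 3 vertices, giving width 2; this decomposition certifies tw(G) ≤ 2. For the lower bound, G contains the cycle 5–6–2–4–3–1–0–5, so G is not a forest; only forests have treewidth ≤ 1, hence tw(G) ≥ 2. Combining the bounds, tw(G) = 2.

2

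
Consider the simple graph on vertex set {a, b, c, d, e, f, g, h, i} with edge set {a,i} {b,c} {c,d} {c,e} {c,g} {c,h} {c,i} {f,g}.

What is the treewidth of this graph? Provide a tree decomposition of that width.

Every bag has size at most 2, so the width is 2 − 1 = 1 and tw(G) ≤ 1. Any graph with an edge has treewidth ≥ 1, and G has the edge h–c. The upper and lower bounds meet at 1, so that is the treewidth.

Treewidth 1.
Bags: B1 = {c, h}  B2 = {c, e}  B3 = {c, g}  B4 = {b, c}  B5 = {c, d}  B6 = {c, i}  B7 = {f, g}  B8 = {a, i}
Tree: B1–B2, B1–B3, B3–B4, B1–B5, B2–B6, B3–B7, B6–B8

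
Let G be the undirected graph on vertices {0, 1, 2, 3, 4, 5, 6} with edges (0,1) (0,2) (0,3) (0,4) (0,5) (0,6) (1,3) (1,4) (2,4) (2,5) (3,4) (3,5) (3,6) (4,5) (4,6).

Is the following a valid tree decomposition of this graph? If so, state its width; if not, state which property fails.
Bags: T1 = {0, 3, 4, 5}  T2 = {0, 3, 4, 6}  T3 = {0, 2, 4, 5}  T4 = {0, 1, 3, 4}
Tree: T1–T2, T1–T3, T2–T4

Every vertex of G appears in some bag (union = {0, 1, 2, 3, 4, 5, 6}); every edge is covered by a bag; and for each vertex v the set of bags containing v is connected in the bag tree. The decomposition is therefore valid. The largest bag has 4 vertices, so the width is 3.

Yes; width 3.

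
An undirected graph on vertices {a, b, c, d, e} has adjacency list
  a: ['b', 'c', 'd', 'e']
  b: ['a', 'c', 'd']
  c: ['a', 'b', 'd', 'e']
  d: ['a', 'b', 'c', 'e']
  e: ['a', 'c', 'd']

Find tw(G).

3

A width-3 tree decomposition is:
Bags: B1 = {a, b, c, d}  B2 = {a, c, d, e}
Tree: B1–B2
Each bag holds 4 vertices, so the decomposition has width 3, which upper-bounds the treewidth. Conversely, {a, c, d, e} is a clique of size 4, and the vertices of any clique must share a bag in every tree decomposition; so some bag has ≥ 4 vertices and tw(G) ≥ 3. The upper and lower bounds meet at 3, so that is the treewidth.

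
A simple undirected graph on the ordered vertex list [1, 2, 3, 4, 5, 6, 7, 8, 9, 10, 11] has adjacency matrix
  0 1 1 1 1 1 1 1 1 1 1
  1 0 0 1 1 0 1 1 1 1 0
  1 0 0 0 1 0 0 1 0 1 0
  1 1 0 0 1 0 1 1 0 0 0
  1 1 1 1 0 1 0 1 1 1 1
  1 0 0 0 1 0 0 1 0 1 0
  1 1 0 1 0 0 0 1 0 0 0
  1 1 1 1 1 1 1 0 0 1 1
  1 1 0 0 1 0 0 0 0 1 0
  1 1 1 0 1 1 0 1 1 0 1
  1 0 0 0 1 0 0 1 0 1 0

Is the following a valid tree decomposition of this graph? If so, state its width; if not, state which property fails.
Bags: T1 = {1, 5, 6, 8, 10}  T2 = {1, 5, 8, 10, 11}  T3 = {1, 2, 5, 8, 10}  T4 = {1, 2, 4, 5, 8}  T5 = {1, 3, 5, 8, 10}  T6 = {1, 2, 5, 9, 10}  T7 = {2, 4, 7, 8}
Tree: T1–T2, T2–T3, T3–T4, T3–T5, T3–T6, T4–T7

No — edge (1,7) lies in no bag.

A tree decomposition must satisfy three properties: every vertex lies in some bag; for every edge, both endpoints lie together in some bag; and for every vertex, the bags containing it form a connected subtree. Here edge (1,7) lies in no bag, so the decomposition is invalid.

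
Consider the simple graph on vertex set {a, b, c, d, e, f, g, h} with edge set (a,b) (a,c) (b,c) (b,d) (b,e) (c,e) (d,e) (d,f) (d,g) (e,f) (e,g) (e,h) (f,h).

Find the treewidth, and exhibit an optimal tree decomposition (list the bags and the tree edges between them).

Each bag holds 3 vertices, so the decomposition has width 2, which upper-bounds the treewidth. For the lower bound, the 3 vertices {d, e, g} are pairwise adjacent, and any tree decomposition puts a clique entirely inside one bag — forcing width ≥ 2. Therefore the treewidth is 2.

Treewidth 2.
One optimal decomposition is:
Bags: B1 = {d, e, f}  B2 = {b, d, e}  B3 = {d, e, g}  B4 = {b, c, e}  B5 = {a, b, c}  B6 = {e, f, h}
Tree: B1–B2, B1–B3, B2–B4, B4–B5, B1–B6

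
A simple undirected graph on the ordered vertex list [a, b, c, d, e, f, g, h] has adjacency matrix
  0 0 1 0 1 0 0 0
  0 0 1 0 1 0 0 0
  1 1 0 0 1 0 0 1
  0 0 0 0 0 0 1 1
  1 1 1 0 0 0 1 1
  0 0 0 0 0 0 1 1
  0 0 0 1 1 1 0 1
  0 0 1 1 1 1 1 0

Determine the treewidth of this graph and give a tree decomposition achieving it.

Treewidth 2.
One such decomposition:
Bags: B1 = {c, e, h}  B2 = {a, c, e}  B3 = {e, g, h}  B4 = {b, c, e}  B5 = {d, g, h}  B6 = {f, g, h}
Tree: B1–B2, B1–B3, B2–B4, B3–B5, B5–B6

The largest bag has 3 vertices, giving width 2; this decomposition certifies tw(G) ≤ 2. On the other hand G contains the 3-clique {d, g, h}. A clique must lie in a single bag of any decomposition, so no decomposition can have width below 2. Therefore the treewidth is 2.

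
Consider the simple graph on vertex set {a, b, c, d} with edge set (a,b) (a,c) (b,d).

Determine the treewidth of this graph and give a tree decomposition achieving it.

Each bag holds 2 vertices, so the decomposition has width 1, which upper-bounds the treewidth. Since G has at least one edge (e.g. d–b), it is not an edgeless graph, so tw(G) ≥ 1. Hence tw(G) = 1 exactly.

Treewidth 1.
One such decomposition:
Bags: B1 = {b, d}  B2 = {a, b}  B3 = {a, c}
Tree: B1–B2, B2–B3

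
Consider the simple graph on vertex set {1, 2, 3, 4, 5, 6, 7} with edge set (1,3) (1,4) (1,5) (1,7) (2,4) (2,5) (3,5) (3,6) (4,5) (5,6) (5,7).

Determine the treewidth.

A width-2 tree decomposition is:
Bags: B1 = {1, 5, 7}  B2 = {1, 4, 5}  B3 = {2, 4, 5}  B4 = {1, 3, 5}  B5 = {3, 5, 6}
Tree: B1–B2, B2–B3, B2–B4, B4–B5
The largest bag has 3 vertices, giving width 2; this decomposition certifies tw(G) ≤ 2. Conversely, {1, 3, 5} is a clique of size 3, and the vertices of any clique must share a bag in every tree decomposition; so some bag has ≥ 3 vertices and tw(G) ≥ 2. Therefore the treewidth is 2.

2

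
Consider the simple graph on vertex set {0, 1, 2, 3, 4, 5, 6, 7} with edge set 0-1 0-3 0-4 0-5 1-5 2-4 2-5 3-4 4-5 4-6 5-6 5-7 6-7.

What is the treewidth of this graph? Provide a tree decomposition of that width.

Every bag has size at most 3, so the width is 3 − 1 = 2 and tw(G) ≤ 2. Conversely, {0, 3, 4} is a clique of size 3, and the vertices of any clique must share a bag in every tree decomposition; so some bag has ≥ 3 vertices and tw(G) ≥ 2. Combining the bounds, tw(G) = 2.

Treewidth 2.
One such decomposition:
Bags: B1 = {0, 4, 5}  B2 = {2, 4, 5}  B3 = {0, 1, 5}  B4 = {4, 5, 6}  B5 = {5, 6, 7}  B6 = {0, 3, 4}
Tree: B1–B2, B1–B3, B1–B4, B4–B5, B1–B6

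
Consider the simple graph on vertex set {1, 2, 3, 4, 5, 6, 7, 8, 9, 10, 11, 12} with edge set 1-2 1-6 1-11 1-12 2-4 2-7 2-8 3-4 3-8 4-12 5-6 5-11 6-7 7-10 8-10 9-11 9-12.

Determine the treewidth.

A width-3 tree decomposition is:
Bags: B1 = {5, 9, 11, 12}  B2 = {1, 5, 11, 12}  B3 = {1, 5, 6, 12}  B4 = {1, 4, 6, 12}  B5 = {1, 2, 4, 6}  B6 = {2, 4, 6, 7}  B7 = {2, 3, 4, 7}  B8 = {2, 3, 7, 8}  B9 = {3, 7, 8, 10}
Tree: B1–B2, B2–B3, B3–B4, B4–B5, B5–B6, B6–B7, B7–B8, B8–B9
Every bag has size at most 4, so the width is 4 − 1 = 3 and tw(G) ≤ 3. For the lower bound: the 4 vertex sets {5,9,11}, {12}, {1}, {2,4,6,7} are disjoint, each induces a connected subgraph, and every pair is joined by at least one edge of G. Contracting each set to a single vertex therefore yields K_{4} as a minor, and since treewidth is minor-monotone, tw(G) ≥ tw(K_{4}) = 3. Combining the bounds, tw(G) = 3.

3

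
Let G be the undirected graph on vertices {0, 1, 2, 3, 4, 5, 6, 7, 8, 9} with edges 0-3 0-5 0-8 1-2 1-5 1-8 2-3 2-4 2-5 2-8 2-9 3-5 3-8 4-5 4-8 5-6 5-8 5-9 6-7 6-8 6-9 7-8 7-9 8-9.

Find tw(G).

3

A width-3 tree decomposition is:
Bags: B1 = {5, 6, 8, 9}  B2 = {2, 5, 8, 9}  B3 = {2, 3, 5, 8}  B4 = {0, 3, 5, 8}  B5 = {6, 7, 8, 9}  B6 = {1, 2, 5, 8}  B7 = {2, 4, 5, 8}
Tree: B1–B2, B2–B3, B3–B4, B1–B5, B2–B6, B6–B7
Every bag has size at most 4, so the width is 4 − 1 = 3 and tw(G) ≤ 3. For the lower bound, the 4 vertices {0, 3, 5, 8} are pairwise adjacent, and any tree decomposition puts a clique entirely inside one bag — forcing width ≥ 3. Hence tw(G) = 3 exactly.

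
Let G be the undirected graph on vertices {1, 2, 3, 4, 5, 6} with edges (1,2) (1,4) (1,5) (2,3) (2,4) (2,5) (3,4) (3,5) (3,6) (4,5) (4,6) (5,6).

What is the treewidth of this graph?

3

A width-3 tree decomposition is:
Bags: B1 = {2, 3, 4, 5}  B2 = {1, 2, 4, 5}  B3 = {3, 4, 5, 6}
Tree: B1–B2, B1–B3
The largest bag has 4 vertices, giving width 3; this decomposition certifies tw(G) ≤ 3. Conversely, {1, 2, 4, 5} is a clique of size 4, and the vertices of any clique must share a bag in every tree decomposition; so some bag has ≥ 4 vertices and tw(G) ≥ 3. The upper and lower bounds meet at 3, so that is the treewidth.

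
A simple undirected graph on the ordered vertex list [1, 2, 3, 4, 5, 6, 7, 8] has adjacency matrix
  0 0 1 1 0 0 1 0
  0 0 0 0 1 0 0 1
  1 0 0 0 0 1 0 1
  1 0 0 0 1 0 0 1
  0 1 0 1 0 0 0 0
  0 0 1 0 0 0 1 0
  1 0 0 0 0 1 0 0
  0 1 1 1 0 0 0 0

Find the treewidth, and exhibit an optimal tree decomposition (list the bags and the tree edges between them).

Each bag holds 3 vertices, so the decomposition has width 2, which upper-bounds the treewidth. For the lower bound, G contains the cycle 7–6–3–1–7, so G is not a forest; only forests have treewidth ≤ 1, hence tw(G) ≥ 2. The upper and lower bounds meet at 2, so that is the treewidth.

Treewidth 2.
Bags: B1 = {1, 6, 7}  B2 = {1, 3, 6}  B3 = {1, 3, 4}  B4 = {3, 4, 8}  B5 = {4, 5, 8}  B6 = {2, 5, 8}
Tree: B1–B2, B2–B3, B3–B4, B4–B5, B5–B6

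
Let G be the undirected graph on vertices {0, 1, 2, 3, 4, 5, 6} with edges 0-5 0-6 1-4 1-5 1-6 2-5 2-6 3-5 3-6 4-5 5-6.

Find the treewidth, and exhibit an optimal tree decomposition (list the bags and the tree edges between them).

The largest bag has 3 vertices, giving width 2; this decomposition certifies tw(G) ≤ 2. For the lower bound, the 3 vertices {1, 4, 5} are pairwise adjacent, and any tree decomposition puts a clique entirely inside one bag — forcing width ≥ 2. The upper and lower bounds meet at 2, so that is the treewidth.

Treewidth 2.
One optimal decomposition is:
Bags: B1 = {3, 5, 6}  B2 = {2, 5, 6}  B3 = {1, 5, 6}  B4 = {0, 5, 6}  B5 = {1, 4, 5}
Tree: B1–B2, B2–B3, B2–B4, B3–B5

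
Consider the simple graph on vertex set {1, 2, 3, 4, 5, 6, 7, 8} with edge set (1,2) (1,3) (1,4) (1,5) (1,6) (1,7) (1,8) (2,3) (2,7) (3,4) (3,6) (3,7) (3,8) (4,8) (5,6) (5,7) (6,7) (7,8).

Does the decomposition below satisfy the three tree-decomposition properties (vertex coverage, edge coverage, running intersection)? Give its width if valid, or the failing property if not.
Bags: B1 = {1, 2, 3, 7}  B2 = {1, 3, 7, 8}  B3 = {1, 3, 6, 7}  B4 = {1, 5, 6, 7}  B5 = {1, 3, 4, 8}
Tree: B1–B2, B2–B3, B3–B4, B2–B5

Vertex coverage: the bags together contain {1, 2, 3, 4, 5, 6, 7, 8}, the full vertex set. Edge coverage: each edge of G has both endpoints in at least one bag. Running intersection: for every vertex, the bags containing it form a connected subtree. All three properties hold, so this is a valid tree decomposition of width max|bag| − 1 = 3, and hence tw(G) ≤ 3.

Yes; width 3.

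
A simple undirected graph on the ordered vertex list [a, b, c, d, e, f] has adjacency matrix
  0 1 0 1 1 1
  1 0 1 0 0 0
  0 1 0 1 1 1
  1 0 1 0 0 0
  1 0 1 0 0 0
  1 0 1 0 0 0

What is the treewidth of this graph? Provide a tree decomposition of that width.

Treewidth 2.
Bags: B1 = {a, c, f}  B2 = {a, b, c}  B3 = {a, c, d}  B4 = {a, c, e}
Tree: B1–B2, B2–B3, B3–B4

Every bag has size at most 3, so the width is 3 − 1 = 2 and tw(G) ≤ 2. Since f–a–b–c–f is a cycle in G, G is not acyclic. Forests are exactly the graphs of treewidth ≤ 1, so tw(G) ≥ 2. Combining the bounds, tw(G) = 2.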